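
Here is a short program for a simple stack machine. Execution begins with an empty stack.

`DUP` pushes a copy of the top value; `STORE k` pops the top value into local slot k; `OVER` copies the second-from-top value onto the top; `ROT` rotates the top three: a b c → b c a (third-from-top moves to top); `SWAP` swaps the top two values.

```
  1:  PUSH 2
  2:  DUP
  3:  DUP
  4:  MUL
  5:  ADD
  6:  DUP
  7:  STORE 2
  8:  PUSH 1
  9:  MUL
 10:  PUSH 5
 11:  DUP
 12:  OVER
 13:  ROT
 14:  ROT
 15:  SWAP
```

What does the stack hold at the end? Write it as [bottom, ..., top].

PUSH 2  → 2
DUP     → 2 2
DUP     → 2 2 2
MUL     → 2 4
ADD     → 6
DUP     → 6 6
STORE 2 → 6
PUSH 1  → 6 1
MUL     → 6
PUSH 5  → 6 5
DUP     → 6 5 5
OVER    → 6 5 5 5
ROT     → 6 5 5 5
ROT     → 6 5 5 5
SWAP    → 6 5 5 5

[6, 5, 5, 5]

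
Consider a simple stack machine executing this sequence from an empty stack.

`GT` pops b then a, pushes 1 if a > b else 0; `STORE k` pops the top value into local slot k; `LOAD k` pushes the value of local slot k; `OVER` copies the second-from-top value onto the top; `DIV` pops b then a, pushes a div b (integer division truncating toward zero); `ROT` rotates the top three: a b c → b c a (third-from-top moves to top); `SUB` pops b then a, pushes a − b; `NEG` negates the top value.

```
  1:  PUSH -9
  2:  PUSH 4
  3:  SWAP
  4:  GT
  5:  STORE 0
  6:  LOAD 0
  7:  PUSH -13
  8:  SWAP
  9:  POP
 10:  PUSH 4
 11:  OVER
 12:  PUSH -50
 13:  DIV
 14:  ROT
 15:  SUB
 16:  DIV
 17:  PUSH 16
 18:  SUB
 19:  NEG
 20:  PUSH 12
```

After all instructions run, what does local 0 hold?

1

PUSH -9  -> -9
PUSH 4   -> -9 4
SWAP     -> 4 -9
GT       -> 1
STORE 0  -> (empty)
LOAD 0   -> 1
PUSH -13 -> 1 -13
SWAP     -> -13 1
POP      -> -13
PUSH 4   -> -13 4
OVER     -> -13 4 -13
PUSH -50 -> -13 4 -13 -50
DIV      -> -13 4 0
ROT      -> 4 0 -13
SUB      -> 4 13
DIV      -> 0
PUSH 16  -> 0 16
SUB      -> -16
NEG      -> 16
PUSH 12  -> 16 12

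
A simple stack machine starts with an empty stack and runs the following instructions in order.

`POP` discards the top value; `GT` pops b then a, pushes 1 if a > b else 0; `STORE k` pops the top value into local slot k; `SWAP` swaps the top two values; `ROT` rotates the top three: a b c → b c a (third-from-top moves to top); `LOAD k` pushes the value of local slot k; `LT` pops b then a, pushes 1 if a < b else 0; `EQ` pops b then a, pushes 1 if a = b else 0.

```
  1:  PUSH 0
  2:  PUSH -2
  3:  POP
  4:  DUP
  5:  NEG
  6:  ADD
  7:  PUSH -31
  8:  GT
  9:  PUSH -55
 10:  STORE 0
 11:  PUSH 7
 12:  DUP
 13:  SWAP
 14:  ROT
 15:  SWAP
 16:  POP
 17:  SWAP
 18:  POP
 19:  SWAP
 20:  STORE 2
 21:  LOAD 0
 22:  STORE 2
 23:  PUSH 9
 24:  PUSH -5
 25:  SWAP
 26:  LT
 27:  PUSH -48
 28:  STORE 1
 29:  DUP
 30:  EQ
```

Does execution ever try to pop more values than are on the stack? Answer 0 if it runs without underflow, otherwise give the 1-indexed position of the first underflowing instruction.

19

PUSH 0   -> 0
PUSH -2  -> 0 -2
POP      -> 0
DUP      -> 0 0
NEG      -> 0 0
ADD      -> 0
PUSH -31 -> 0 -31
GT       -> 1
PUSH -55 -> 1 -55
STORE 0  -> 1
PUSH 7   -> 1 7
DUP      -> 1 7 7
SWAP     -> 1 7 7
ROT      -> 7 7 1
SWAP     -> 7 1 7
POP      -> 7 1
SWAP     -> 1 7
POP      -> 1
SWAP  — needs 2 operands, stack has 1 → underflow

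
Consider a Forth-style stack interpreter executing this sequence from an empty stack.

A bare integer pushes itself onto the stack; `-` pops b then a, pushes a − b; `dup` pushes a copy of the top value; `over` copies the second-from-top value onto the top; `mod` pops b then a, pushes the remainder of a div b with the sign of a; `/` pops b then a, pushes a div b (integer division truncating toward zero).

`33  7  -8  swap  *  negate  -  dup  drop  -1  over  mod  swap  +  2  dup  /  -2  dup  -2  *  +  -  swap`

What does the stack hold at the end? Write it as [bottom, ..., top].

33      [33]
7       [33, 7]
-8      [33, 7, -8]
swap    [33, -8, 7]
*       [33, -56]
negate  [33, 56]
-       [-23]
dup     [-23, -23]
drop    [-23]
-1      [-23, -1]
over    [-23, -1, -23]
mod     [-23, -1]
swap    [-1, -23]
+       [-24]
2       [-24, 2]
dup     [-24, 2, 2]
/       [-24, 1]
-2      [-24, 1, -2]
dup     [-24, 1, -2, -2]
-2      [-24, 1, -2, -2, -2]
*       [-24, 1, -2, 4]
+       [-24, 1, 2]
-       [-24, -1]
swap    [-1, -24]

[-1, -24]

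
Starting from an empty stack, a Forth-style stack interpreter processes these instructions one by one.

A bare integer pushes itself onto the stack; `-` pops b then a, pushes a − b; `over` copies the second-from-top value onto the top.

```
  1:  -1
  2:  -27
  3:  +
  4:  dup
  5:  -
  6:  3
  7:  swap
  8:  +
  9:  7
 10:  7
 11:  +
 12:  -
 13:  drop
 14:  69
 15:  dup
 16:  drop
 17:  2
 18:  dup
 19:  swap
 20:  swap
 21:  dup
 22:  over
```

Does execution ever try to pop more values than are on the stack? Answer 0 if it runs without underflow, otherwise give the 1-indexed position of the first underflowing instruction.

-1   -> -1
-27  -> -1 -27
+    -> -28
dup  -> -28 -28
-    -> 0
3    -> 0 3
swap -> 3 0
+    -> 3
7    -> 3 7
7    -> 3 7 7
+    -> 3 14
-    -> -11
drop -> (empty)
69   -> 69
dup  -> 69 69
drop -> 69
2    -> 69 2
dup  -> 69 2 2
swap -> 69 2 2
swap -> 69 2 2
dup  -> 69 2 2 2
over -> 69 2 2 2 2

0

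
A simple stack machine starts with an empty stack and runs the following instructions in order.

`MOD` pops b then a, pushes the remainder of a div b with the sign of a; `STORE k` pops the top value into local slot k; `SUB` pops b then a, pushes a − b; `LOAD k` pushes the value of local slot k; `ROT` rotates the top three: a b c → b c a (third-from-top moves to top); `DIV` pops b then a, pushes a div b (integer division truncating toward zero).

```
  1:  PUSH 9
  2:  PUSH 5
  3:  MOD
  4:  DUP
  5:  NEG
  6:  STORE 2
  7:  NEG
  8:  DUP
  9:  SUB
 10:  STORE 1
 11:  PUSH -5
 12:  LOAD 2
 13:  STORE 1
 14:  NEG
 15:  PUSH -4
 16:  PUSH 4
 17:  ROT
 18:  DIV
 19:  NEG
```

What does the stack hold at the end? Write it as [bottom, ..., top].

[-4, 0]

PUSH 9   [9]
PUSH 5   [9, 5]
MOD      [4]
DUP      [4, 4]
NEG      [4, -4]
STORE 2  [4]
NEG      [-4]
DUP      [-4, -4]
SUB      [0]
STORE 1  []
PUSH -5  [-5]
LOAD 2   [-5, -4]
STORE 1  [-5]
NEG      [5]
PUSH -4  [5, -4]
PUSH 4   [5, -4, 4]
ROT      [-4, 4, 5]
DIV      [-4, 0]
NEG      [-4, 0]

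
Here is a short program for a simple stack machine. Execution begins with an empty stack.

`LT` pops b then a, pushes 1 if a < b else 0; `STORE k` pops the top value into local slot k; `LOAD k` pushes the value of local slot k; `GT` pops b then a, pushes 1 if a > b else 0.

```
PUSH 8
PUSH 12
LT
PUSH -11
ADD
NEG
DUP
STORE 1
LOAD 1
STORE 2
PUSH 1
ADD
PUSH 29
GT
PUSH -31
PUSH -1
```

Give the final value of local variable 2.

10

PUSH 8   → 8
PUSH 12  → 8 12
LT       → 1
PUSH -11 → 1 -11
ADD      → -10
NEG      → 10
DUP      → 10 10
STORE 1  → 10
LOAD 1   → 10 10
STORE 2  → 10
PUSH 1   → 10 1
ADD      → 11
PUSH 29  → 11 29
GT       → 0
PUSH -31 → 0 -31
PUSH -1  → 0 -31 -1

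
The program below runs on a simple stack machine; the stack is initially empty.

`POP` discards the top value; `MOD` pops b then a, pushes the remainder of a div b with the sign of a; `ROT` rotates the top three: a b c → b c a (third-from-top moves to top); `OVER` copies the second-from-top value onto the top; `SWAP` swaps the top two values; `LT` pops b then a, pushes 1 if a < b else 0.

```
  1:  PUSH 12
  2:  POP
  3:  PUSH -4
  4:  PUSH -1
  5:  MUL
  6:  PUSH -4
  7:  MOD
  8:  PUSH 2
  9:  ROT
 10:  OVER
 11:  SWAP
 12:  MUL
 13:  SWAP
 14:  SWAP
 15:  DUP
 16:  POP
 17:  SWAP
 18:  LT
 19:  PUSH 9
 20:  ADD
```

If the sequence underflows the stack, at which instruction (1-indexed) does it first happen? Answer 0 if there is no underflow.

9

PUSH 12  12
POP      (empty)
PUSH -4  -4
PUSH -1  -4 -1
MUL      4
PUSH -4  4 -4
MOD      0
PUSH 2   0 2
ROT  — needs 3 operands, stack has 2 → underflow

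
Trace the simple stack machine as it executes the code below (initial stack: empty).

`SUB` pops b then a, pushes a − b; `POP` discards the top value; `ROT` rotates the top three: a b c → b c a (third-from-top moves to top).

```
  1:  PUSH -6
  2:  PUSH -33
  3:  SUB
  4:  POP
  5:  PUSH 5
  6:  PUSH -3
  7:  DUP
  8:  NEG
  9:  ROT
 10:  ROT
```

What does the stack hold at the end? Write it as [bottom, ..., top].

[3, 5, -3]

PUSH -6  : -6
PUSH -33 : -6 -33
SUB      : 27
POP      : (empty)
PUSH 5   : 5
PUSH -3  : 5 -3
DUP      : 5 -3 -3
NEG      : 5 -3 3
ROT      : -3 3 5
ROT      : 3 5 -3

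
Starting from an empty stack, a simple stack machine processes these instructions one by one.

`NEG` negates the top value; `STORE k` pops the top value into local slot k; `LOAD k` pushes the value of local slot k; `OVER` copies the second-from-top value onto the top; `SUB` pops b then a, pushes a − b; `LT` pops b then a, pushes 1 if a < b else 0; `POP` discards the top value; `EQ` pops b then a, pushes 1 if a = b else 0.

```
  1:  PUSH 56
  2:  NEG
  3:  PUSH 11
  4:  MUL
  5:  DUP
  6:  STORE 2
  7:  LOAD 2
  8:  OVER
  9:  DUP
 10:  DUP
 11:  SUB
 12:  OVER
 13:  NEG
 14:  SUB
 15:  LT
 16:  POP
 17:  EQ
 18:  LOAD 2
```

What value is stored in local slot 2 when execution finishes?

-616

PUSH 56 → [56]
NEG     → [-56]
PUSH 11 → [-56, 11]
MUL     → [-616]
DUP     → [-616, -616]
STORE 2 → [-616]
LOAD 2  → [-616, -616]
OVER    → [-616, -616, -616]
DUP     → [-616, -616, -616, -616]
DUP     → [-616, -616, -616, -616, -616]
SUB     → [-616, -616, -616, 0]
OVER    → [-616, -616, -616, 0, -616]
NEG     → [-616, -616, -616, 0, 616]
SUB     → [-616, -616, -616, -616]
LT      → [-616, -616, 0]
POP     → [-616, -616]
EQ      → [1]
LOAD 2  → [1, -616]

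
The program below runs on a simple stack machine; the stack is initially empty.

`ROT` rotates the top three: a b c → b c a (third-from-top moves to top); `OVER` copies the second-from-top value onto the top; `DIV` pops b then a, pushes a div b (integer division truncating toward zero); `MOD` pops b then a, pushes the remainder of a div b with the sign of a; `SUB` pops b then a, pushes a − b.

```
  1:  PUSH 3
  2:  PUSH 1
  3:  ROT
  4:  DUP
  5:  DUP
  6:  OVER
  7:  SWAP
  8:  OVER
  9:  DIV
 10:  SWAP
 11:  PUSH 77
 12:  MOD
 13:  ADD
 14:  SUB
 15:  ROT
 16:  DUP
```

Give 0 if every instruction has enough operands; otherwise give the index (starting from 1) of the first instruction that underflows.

PUSH 3 -> [3]
PUSH 1 -> [3, 1]
ROT  — needs 3 operands, stack has 2 → underflow

3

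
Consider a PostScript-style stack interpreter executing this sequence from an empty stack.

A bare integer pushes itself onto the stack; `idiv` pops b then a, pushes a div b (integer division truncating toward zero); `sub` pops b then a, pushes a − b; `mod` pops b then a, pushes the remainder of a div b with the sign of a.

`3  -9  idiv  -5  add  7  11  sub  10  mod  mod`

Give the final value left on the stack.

3     [3]
-9    [3, -9]
idiv  [0]
-5    [0, -5]
add   [-5]
7     [-5, 7]
11    [-5, 7, 11]
sub   [-5, -4]
10    [-5, -4, 10]
mod   [-5, -4]
mod   [-1]

-1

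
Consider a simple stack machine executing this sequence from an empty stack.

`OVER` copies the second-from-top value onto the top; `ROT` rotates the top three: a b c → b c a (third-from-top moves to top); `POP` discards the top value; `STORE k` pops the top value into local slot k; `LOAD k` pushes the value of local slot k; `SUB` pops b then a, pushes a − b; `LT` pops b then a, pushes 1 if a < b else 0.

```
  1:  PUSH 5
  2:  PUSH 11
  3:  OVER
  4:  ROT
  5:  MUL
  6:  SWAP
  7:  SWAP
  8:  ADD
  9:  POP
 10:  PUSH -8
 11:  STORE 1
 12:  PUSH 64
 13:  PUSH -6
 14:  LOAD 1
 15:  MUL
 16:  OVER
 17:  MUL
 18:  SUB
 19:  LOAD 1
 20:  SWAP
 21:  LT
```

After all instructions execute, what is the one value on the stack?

0

PUSH 5  → 5
PUSH 11 → 5 11
OVER    → 5 11 5
ROT     → 11 5 5
MUL     → 11 25
SWAP    → 25 11
SWAP    → 11 25
ADD     → 36
POP     → (empty)
PUSH -8 → -8
STORE 1 → (empty)
PUSH 64 → 64
PUSH -6 → 64 -6
LOAD 1  → 64 -6 -8
MUL     → 64 48
OVER    → 64 48 64
MUL     → 64 3072
SUB     → -3008
LOAD 1  → -3008 -8
SWAP    → -8 -3008
LT      → 0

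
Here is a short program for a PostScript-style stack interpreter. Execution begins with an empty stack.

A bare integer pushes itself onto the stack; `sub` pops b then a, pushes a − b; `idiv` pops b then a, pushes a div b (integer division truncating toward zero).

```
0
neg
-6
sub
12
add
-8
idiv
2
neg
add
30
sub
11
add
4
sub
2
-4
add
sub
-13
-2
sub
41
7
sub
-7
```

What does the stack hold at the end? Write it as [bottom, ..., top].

[-25, -11, 34, -7]

0    -> [0]
neg  -> [0]
-6   -> [0, -6]
sub  -> [6]
12   -> [6, 12]
add  -> [18]
-8   -> [18, -8]
idiv -> [-2]
2    -> [-2, 2]
neg  -> [-2, -2]
add  -> [-4]
30   -> [-4, 30]
sub  -> [-34]
11   -> [-34, 11]
add  -> [-23]
4    -> [-23, 4]
sub  -> [-27]
2    -> [-27, 2]
-4   -> [-27, 2, -4]
add  -> [-27, -2]
sub  -> [-25]
-13  -> [-25, -13]
-2   -> [-25, -13, -2]
sub  -> [-25, -11]
41   -> [-25, -11, 41]
7    -> [-25, -11, 41, 7]
sub  -> [-25, -11, 34]
-7   -> [-25, -11, 34, -7]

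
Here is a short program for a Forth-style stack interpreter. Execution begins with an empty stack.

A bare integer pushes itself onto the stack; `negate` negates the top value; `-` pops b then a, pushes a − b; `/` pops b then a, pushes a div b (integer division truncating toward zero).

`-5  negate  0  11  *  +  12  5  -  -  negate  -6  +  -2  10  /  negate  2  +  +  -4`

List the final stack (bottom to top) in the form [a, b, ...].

[-2, -4]

-5      -5
negate  5
0       5 0
11      5 0 11
*       5 0
+       5
12      5 12
5       5 12 5
-       5 7
-       -2
negate  2
-6      2 -6
+       -4
-2      -4 -2
10      -4 -2 10
/       -4 0
negate  -4 0
2       -4 0 2
+       -4 2
+       -2
-4      -2 -4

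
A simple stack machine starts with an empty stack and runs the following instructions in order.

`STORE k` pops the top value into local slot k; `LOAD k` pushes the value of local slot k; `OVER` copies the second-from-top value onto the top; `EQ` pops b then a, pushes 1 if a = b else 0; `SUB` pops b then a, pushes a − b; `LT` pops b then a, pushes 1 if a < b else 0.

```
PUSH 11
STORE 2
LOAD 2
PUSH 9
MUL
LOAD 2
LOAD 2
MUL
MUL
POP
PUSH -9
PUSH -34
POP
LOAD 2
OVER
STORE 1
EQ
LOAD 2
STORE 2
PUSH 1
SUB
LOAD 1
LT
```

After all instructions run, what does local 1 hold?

-9

PUSH 11  → [11]
STORE 2  → []
LOAD 2   → [11]
PUSH 9   → [11, 9]
MUL      → [99]
LOAD 2   → [99, 11]
LOAD 2   → [99, 11, 11]
MUL      → [99, 121]
MUL      → [11979]
POP      → []
PUSH -9  → [-9]
PUSH -34 → [-9, -34]
POP      → [-9]
LOAD 2   → [-9, 11]
OVER     → [-9, 11, -9]
STORE 1  → [-9, 11]
EQ       → [0]
LOAD 2   → [0, 11]
STORE 2  → [0]
PUSH 1   → [0, 1]
SUB      → [-1]
LOAD 1   → [-1, -9]
LT       → [0]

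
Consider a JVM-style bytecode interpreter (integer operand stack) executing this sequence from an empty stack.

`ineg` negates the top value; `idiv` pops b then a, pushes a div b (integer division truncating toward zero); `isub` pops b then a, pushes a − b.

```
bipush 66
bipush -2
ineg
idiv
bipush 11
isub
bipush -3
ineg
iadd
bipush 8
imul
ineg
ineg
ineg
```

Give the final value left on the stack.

bipush 66 → [66]
bipush -2 → [66, -2]
ineg      → [66, 2]
idiv      → [33]
bipush 11 → [33, 11]
isub      → [22]
bipush -3 → [22, -3]
ineg      → [22, 3]
iadd      → [25]
bipush 8  → [25, 8]
imul      → [200]
ineg      → [-200]
ineg      → [200]
ineg      → [-200]

-200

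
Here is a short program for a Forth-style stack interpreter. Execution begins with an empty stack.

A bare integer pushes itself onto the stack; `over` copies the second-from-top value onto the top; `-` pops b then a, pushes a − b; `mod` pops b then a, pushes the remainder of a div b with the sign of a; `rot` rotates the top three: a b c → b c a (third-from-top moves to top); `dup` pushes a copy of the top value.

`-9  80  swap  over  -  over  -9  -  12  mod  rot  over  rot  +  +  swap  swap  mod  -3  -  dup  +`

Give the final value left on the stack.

-172

-9    -9
80    -9 80
swap  80 -9
over  80 -9 80
-     80 -89
over  80 -89 80
-9    80 -89 80 -9
-     80 -89 89
12    80 -89 89 12
mod   80 -89 5
rot   -89 5 80
over  -89 5 80 5
rot   -89 80 5 5
+     -89 80 10
+     -89 90
swap  90 -89
swap  -89 90
mod   -89
-3    -89 -3
-     -86
dup   -86 -86
+     -172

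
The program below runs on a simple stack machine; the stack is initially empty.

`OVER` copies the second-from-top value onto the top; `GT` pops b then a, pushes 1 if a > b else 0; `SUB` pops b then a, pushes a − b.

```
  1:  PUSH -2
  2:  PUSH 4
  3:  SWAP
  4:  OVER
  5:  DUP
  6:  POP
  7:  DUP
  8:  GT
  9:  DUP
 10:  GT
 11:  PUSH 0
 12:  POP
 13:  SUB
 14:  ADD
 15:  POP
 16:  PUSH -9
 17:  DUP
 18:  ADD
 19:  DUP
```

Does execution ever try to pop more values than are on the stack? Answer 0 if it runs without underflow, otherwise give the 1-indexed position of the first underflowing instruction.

PUSH -2 → -2
PUSH 4  → -2 4
SWAP    → 4 -2
OVER    → 4 -2 4
DUP     → 4 -2 4 4
POP     → 4 -2 4
DUP     → 4 -2 4 4
GT      → 4 -2 0
DUP     → 4 -2 0 0
GT      → 4 -2 0
PUSH 0  → 4 -2 0 0
POP     → 4 -2 0
SUB     → 4 -2
ADD     → 2
POP     → (empty)
PUSH -9 → -9
DUP     → -9 -9
ADD     → -18
DUP     → -18 -18

0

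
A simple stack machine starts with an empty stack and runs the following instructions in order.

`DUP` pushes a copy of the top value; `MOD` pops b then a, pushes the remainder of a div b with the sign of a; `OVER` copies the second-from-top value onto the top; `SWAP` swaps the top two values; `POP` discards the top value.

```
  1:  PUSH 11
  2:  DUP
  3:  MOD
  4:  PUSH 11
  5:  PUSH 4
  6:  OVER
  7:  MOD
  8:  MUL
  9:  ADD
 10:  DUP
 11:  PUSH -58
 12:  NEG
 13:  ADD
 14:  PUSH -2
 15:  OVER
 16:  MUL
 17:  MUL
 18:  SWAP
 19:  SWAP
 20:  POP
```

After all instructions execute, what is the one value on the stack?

44

PUSH 11  : 11
DUP      : 11 11
MOD      : 0
PUSH 11  : 0 11
PUSH 4   : 0 11 4
OVER     : 0 11 4 11
MOD      : 0 11 4
MUL      : 0 44
ADD      : 44
DUP      : 44 44
PUSH -58 : 44 44 -58
NEG      : 44 44 58
ADD      : 44 102
PUSH -2  : 44 102 -2
OVER     : 44 102 -2 102
MUL      : 44 102 -204
MUL      : 44 -20808
SWAP     : -20808 44
SWAP     : 44 -20808
POP      : 44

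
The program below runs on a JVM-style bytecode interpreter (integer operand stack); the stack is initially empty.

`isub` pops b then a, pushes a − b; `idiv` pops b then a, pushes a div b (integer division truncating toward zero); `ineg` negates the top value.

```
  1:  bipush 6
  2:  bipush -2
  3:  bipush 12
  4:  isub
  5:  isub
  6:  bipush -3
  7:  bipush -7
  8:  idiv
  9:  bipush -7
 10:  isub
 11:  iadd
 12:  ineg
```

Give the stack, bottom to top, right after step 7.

bipush 6  : 6
bipush -2 : 6 -2
bipush 12 : 6 -2 12
isub      : 6 -14
isub      : 20
bipush -3 : 20 -3
bipush -7 : 20 -3 -7

[20, -3, -7]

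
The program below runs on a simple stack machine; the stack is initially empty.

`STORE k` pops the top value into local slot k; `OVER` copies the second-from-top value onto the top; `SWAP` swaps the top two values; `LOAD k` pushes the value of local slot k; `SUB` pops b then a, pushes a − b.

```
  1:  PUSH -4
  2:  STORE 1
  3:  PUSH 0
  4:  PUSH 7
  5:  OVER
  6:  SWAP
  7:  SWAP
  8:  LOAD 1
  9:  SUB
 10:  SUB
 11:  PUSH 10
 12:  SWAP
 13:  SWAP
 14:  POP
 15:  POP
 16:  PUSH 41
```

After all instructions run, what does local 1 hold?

PUSH -4 : [-4]
STORE 1 : []
PUSH 0  : [0]
PUSH 7  : [0, 7]
OVER    : [0, 7, 0]
SWAP    : [0, 0, 7]
SWAP    : [0, 7, 0]
LOAD 1  : [0, 7, 0, -4]
SUB     : [0, 7, 4]
SUB     : [0, 3]
PUSH 10 : [0, 3, 10]
SWAP    : [0, 10, 3]
SWAP    : [0, 3, 10]
POP     : [0, 3]
POP     : [0]
PUSH 41 : [0, 41]

-4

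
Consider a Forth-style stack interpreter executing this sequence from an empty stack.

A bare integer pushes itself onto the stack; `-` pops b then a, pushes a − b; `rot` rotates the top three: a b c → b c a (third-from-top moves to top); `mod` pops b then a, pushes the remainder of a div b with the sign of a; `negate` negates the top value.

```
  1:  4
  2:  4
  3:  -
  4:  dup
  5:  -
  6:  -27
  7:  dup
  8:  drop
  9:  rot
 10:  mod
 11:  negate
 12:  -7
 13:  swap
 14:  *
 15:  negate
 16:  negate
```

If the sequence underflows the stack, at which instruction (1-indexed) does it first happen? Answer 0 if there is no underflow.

4    → [4]
4    → [4, 4]
-    → [0]
dup  → [0, 0]
-    → [0]
-27  → [0, -27]
dup  → [0, -27, -27]
drop → [0, -27]
rot  — needs 3 operands, stack has 2 → underflow

9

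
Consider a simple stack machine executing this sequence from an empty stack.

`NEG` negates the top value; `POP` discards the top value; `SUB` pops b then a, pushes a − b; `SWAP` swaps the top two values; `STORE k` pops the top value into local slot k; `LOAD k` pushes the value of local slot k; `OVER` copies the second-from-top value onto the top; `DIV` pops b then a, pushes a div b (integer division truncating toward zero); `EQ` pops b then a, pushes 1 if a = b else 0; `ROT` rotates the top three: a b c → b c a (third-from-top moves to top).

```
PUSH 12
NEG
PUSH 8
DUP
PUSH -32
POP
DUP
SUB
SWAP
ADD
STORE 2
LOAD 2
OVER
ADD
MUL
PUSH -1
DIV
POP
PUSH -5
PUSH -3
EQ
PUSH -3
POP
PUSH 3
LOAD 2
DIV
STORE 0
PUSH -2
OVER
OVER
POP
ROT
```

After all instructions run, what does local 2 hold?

8

PUSH 12  : 12
NEG      : -12
PUSH 8   : -12 8
DUP      : -12 8 8
PUSH -32 : -12 8 8 -32
POP      : -12 8 8
DUP      : -12 8 8 8
SUB      : -12 8 0
SWAP     : -12 0 8
ADD      : -12 8
STORE 2  : -12
LOAD 2   : -12 8
OVER     : -12 8 -12
ADD      : -12 -4
MUL      : 48
PUSH -1  : 48 -1
DIV      : -48
POP      : (empty)
PUSH -5  : -5
PUSH -3  : -5 -3
EQ       : 0
PUSH -3  : 0 -3
POP      : 0
PUSH 3   : 0 3
LOAD 2   : 0 3 8
DIV      : 0 0
STORE 0  : 0
PUSH -2  : 0 -2
OVER     : 0 -2 0
OVER     : 0 -2 0 -2
POP      : 0 -2 0
ROT      : -2 0 0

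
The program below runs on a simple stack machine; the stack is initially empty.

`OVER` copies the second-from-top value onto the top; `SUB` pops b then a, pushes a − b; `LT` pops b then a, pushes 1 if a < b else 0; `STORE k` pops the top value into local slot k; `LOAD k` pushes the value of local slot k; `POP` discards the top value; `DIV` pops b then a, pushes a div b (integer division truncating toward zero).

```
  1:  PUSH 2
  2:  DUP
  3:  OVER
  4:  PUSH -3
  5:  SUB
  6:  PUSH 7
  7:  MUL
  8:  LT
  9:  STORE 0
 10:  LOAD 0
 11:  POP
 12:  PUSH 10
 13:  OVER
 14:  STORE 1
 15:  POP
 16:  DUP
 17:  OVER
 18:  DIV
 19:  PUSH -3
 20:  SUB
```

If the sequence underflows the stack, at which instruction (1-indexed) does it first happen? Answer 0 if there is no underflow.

PUSH 2  → 2
DUP     → 2 2
OVER    → 2 2 2
PUSH -3 → 2 2 2 -3
SUB     → 2 2 5
PUSH 7  → 2 2 5 7
MUL     → 2 2 35
LT      → 2 1
STORE 0 → 2
LOAD 0  → 2 1
POP     → 2
PUSH 10 → 2 10
OVER    → 2 10 2
STORE 1 → 2 10
POP     → 2
DUP     → 2 2
OVER    → 2 2 2
DIV     → 2 1
PUSH -3 → 2 1 -3
SUB     → 2 4

0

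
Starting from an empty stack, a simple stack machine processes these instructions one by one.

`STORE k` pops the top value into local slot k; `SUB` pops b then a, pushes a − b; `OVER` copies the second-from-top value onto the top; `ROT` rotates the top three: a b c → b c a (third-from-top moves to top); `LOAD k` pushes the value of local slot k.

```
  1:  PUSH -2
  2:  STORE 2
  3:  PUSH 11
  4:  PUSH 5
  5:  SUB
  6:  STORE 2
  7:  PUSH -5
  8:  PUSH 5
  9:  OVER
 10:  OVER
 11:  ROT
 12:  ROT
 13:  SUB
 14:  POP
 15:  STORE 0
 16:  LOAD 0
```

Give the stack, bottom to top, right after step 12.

[-5, 5, 5, -5]

PUSH -2 → [-2]
STORE 2 → []
PUSH 11 → [11]
PUSH 5  → [11, 5]
SUB     → [6]
STORE 2 → []
PUSH -5 → [-5]
PUSH 5  → [-5, 5]
OVER    → [-5, 5, -5]
OVER    → [-5, 5, -5, 5]
ROT     → [-5, -5, 5, 5]
ROT     → [-5, 5, 5, -5]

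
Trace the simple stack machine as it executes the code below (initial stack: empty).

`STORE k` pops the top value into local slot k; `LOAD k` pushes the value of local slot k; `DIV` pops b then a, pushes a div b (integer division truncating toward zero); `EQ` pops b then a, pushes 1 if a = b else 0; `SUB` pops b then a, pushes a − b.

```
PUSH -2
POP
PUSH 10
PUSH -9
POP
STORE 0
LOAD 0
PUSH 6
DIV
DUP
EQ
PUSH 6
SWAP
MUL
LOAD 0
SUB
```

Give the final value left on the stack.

-4

PUSH -2 : [-2]
POP     : []
PUSH 10 : [10]
PUSH -9 : [10, -9]
POP     : [10]
STORE 0 : []
LOAD 0  : [10]
PUSH 6  : [10, 6]
DIV     : [1]
DUP     : [1, 1]
EQ      : [1]
PUSH 6  : [1, 6]
SWAP    : [6, 1]
MUL     : [6]
LOAD 0  : [6, 10]
SUB     : [-4]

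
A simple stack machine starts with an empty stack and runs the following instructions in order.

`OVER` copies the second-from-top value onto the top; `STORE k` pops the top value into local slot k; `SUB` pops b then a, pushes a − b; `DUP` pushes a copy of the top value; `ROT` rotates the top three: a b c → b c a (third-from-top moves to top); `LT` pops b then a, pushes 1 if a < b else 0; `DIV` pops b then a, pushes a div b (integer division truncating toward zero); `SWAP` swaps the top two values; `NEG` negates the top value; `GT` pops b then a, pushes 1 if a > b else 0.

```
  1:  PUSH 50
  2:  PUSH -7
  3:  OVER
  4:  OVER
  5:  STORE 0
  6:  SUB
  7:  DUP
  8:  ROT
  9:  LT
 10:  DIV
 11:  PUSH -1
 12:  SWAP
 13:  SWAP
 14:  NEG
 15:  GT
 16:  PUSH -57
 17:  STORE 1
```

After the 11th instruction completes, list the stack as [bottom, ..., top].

PUSH 50 : 50
PUSH -7 : 50 -7
OVER    : 50 -7 50
OVER    : 50 -7 50 -7
STORE 0 : 50 -7 50
SUB     : 50 -57
DUP     : 50 -57 -57
ROT     : -57 -57 50
LT      : -57 1
DIV     : -57
PUSH -1 : -57 -1

[-57, -1]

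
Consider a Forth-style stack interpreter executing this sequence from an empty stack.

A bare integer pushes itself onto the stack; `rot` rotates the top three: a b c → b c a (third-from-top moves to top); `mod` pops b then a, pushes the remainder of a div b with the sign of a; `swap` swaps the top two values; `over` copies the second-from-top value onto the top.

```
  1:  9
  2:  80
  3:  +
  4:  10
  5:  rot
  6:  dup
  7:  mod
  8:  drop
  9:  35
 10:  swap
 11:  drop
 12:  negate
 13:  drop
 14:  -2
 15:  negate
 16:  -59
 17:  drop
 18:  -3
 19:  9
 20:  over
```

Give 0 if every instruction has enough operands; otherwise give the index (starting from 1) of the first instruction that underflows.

5

9   9
80  9 80
+   89
10  89 10
rot  — needs 3 operands, stack has 2 → underflow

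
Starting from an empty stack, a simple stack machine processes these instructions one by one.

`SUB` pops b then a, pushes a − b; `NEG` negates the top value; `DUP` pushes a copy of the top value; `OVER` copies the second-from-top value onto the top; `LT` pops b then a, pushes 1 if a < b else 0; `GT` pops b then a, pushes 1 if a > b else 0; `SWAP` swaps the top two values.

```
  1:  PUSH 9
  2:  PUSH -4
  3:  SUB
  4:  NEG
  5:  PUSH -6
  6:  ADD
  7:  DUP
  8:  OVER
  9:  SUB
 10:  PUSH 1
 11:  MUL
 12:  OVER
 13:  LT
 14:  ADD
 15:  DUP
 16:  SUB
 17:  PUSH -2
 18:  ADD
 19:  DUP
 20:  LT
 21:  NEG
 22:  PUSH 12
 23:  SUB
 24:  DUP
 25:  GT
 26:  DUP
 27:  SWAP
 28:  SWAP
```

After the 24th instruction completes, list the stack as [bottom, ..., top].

[-12, -12]

PUSH 9   9
PUSH -4  9 -4
SUB      13
NEG      -13
PUSH -6  -13 -6
ADD      -19
DUP      -19 -19
OVER     -19 -19 -19
SUB      -19 0
PUSH 1   -19 0 1
MUL      -19 0
OVER     -19 0 -19
LT       -19 0
ADD      -19
DUP      -19 -19
SUB      0
PUSH -2  0 -2
ADD      -2
DUP      -2 -2
LT       0
NEG      0
PUSH 12  0 12
SUB      -12
DUP      -12 -12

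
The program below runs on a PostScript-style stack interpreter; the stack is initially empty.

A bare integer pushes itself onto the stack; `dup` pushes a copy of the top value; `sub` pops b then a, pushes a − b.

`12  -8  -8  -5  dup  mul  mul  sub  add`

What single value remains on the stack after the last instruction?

12  : [12]
-8  : [12, -8]
-8  : [12, -8, -8]
-5  : [12, -8, -8, -5]
dup : [12, -8, -8, -5, -5]
mul : [12, -8, -8, 25]
mul : [12, -8, -200]
sub : [12, 192]
add : [204]

204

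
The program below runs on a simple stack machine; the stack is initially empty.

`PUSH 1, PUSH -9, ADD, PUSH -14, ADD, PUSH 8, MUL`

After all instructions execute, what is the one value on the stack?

PUSH 1    [1]
PUSH -9   [1, -9]
ADD       [-8]
PUSH -14  [-8, -14]
ADD       [-22]
PUSH 8    [-22, 8]
MUL       [-176]

-176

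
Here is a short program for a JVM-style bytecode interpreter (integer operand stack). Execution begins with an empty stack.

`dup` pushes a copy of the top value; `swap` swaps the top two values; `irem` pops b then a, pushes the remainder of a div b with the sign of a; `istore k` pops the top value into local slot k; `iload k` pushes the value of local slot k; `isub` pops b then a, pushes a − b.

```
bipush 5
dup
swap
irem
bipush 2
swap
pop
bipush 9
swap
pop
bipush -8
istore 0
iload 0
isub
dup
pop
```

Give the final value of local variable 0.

-8

bipush 5  → 5
dup       → 5 5
swap      → 5 5
irem      → 0
bipush 2  → 0 2
swap      → 2 0
pop       → 2
bipush 9  → 2 9
swap      → 9 2
pop       → 9
bipush -8 → 9 -8
istore 0  → 9
iload 0   → 9 -8
isub      → 17
dup       → 17 17
pop       → 17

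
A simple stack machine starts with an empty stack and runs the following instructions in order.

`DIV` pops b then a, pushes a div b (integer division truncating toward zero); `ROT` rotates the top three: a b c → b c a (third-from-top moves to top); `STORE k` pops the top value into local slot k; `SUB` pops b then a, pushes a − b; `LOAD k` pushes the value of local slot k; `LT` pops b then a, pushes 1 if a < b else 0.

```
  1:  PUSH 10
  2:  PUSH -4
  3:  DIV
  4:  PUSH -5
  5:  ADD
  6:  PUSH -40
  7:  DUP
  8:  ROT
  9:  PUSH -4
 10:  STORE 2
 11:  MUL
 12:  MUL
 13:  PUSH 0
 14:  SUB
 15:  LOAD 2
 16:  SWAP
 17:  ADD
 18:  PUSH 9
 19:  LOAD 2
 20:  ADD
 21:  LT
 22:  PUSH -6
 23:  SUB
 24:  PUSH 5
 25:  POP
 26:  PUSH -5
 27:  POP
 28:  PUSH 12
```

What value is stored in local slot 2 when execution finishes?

PUSH 10  -> 10
PUSH -4  -> 10 -4
DIV      -> -2
PUSH -5  -> -2 -5
ADD      -> -7
PUSH -40 -> -7 -40
DUP      -> -7 -40 -40
ROT      -> -40 -40 -7
PUSH -4  -> -40 -40 -7 -4
STORE 2  -> -40 -40 -7
MUL      -> -40 280
MUL      -> -11200
PUSH 0   -> -11200 0
SUB      -> -11200
LOAD 2   -> -11200 -4
SWAP     -> -4 -11200
ADD      -> -11204
PUSH 9   -> -11204 9
LOAD 2   -> -11204 9 -4
ADD      -> -11204 5
LT       -> 1
PUSH -6  -> 1 -6
SUB      -> 7
PUSH 5   -> 7 5
POP      -> 7
PUSH -5  -> 7 -5
POP      -> 7
PUSH 12  -> 7 12

-4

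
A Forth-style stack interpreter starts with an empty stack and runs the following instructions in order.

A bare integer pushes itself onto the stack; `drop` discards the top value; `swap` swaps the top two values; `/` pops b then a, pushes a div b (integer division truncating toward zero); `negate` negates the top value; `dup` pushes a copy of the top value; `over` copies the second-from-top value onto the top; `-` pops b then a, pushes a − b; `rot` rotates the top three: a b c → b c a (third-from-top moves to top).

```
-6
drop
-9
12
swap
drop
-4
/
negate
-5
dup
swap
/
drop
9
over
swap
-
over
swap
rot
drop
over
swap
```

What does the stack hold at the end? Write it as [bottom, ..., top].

[3, 3, -6]

-6      -6
drop    (empty)
-9      -9
12      -9 12
swap    12 -9
drop    12
-4      12 -4
/       -3
negate  3
-5      3 -5
dup     3 -5 -5
swap    3 -5 -5
/       3 1
drop    3
9       3 9
over    3 9 3
swap    3 3 9
-       3 -6
over    3 -6 3
swap    3 3 -6
rot     3 -6 3
drop    3 -6
over    3 -6 3
swap    3 3 -6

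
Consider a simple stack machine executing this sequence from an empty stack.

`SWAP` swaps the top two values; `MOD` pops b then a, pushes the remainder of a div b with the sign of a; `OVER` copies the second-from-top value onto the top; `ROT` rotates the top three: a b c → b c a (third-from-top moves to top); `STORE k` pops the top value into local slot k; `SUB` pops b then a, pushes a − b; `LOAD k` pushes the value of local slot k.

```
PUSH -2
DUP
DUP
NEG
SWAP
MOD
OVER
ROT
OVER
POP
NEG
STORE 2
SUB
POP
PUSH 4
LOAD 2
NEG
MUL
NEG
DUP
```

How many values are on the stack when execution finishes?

PUSH -2 -> -2
DUP     -> -2 -2
DUP     -> -2 -2 -2
NEG     -> -2 -2 2
SWAP    -> -2 2 -2
MOD     -> -2 0
OVER    -> -2 0 -2
ROT     -> 0 -2 -2
OVER    -> 0 -2 -2 -2
POP     -> 0 -2 -2
NEG     -> 0 -2 2
STORE 2 -> 0 -2
SUB     -> 2
POP     -> (empty)
PUSH 4  -> 4
LOAD 2  -> 4 2
NEG     -> 4 -2
MUL     -> -8
NEG     -> 8
DUP     -> 8 8

2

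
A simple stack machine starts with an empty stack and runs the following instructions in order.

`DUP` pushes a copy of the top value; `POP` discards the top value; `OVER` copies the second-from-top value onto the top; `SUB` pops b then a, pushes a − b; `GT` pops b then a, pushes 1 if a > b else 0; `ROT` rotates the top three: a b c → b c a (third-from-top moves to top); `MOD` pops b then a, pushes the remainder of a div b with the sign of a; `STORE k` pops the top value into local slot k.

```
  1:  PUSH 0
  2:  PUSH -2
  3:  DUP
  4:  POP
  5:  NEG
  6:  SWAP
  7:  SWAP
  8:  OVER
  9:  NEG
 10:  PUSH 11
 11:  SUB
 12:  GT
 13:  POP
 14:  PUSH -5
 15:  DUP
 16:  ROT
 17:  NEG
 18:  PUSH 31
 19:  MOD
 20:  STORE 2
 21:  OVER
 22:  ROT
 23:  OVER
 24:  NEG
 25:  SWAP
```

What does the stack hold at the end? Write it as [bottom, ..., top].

[-5, -5, 5, -5]

PUSH 0  -> 0
PUSH -2 -> 0 -2
DUP     -> 0 -2 -2
POP     -> 0 -2
NEG     -> 0 2
SWAP    -> 2 0
SWAP    -> 0 2
OVER    -> 0 2 0
NEG     -> 0 2 0
PUSH 11 -> 0 2 0 11
SUB     -> 0 2 -11
GT      -> 0 1
POP     -> 0
PUSH -5 -> 0 -5
DUP     -> 0 -5 -5
ROT     -> -5 -5 0
NEG     -> -5 -5 0
PUSH 31 -> -5 -5 0 31
MOD     -> -5 -5 0
STORE 2 -> -5 -5
OVER    -> -5 -5 -5
ROT     -> -5 -5 -5
OVER    -> -5 -5 -5 -5
NEG     -> -5 -5 -5 5
SWAP    -> -5 -5 5 -5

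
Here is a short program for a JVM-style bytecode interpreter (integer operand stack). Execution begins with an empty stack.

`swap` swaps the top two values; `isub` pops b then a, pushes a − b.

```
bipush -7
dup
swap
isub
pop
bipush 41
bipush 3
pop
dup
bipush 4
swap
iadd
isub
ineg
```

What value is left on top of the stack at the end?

4

bipush -7 : -7
dup       : -7 -7
swap      : -7 -7
isub      : 0
pop       : (empty)
bipush 41 : 41
bipush 3  : 41 3
pop       : 41
dup       : 41 41
bipush 4  : 41 41 4
swap      : 41 4 41
iadd      : 41 45
isub      : -4
ineg      : 4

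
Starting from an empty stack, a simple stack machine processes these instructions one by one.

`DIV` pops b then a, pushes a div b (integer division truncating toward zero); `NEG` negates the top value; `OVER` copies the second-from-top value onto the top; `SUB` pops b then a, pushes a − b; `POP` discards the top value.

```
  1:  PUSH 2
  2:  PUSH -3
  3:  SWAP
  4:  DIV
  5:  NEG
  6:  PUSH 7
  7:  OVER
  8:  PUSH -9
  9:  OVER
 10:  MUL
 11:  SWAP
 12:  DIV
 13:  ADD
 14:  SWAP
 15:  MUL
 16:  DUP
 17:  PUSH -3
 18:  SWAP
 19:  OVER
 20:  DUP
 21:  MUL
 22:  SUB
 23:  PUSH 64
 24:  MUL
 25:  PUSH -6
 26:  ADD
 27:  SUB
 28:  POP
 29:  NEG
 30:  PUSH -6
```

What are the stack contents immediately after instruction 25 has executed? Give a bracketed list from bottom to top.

PUSH 2  : 2
PUSH -3 : 2 -3
SWAP    : -3 2
DIV     : -1
NEG     : 1
PUSH 7  : 1 7
OVER    : 1 7 1
PUSH -9 : 1 7 1 -9
OVER    : 1 7 1 -9 1
MUL     : 1 7 1 -9
SWAP    : 1 7 -9 1
DIV     : 1 7 -9
ADD     : 1 -2
SWAP    : -2 1
MUL     : -2
DUP     : -2 -2
PUSH -3 : -2 -2 -3
SWAP    : -2 -3 -2
OVER    : -2 -3 -2 -3
DUP     : -2 -3 -2 -3 -3
MUL     : -2 -3 -2 9
SUB     : -2 -3 -11
PUSH 64 : -2 -3 -11 64
MUL     : -2 -3 -704
PUSH -6 : -2 -3 -704 -6

[-2, -3, -704, -6]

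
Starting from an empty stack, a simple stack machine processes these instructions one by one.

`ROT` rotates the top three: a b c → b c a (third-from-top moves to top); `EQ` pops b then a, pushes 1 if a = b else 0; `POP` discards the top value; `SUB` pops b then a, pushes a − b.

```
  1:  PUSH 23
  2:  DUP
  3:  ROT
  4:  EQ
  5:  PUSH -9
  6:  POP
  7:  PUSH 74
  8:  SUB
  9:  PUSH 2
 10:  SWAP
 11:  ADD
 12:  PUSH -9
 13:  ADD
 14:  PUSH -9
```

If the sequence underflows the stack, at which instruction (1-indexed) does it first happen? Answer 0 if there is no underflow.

PUSH 23  [23]
DUP      [23, 23]
ROT  — needs 3 operands, stack has 2 → underflow

3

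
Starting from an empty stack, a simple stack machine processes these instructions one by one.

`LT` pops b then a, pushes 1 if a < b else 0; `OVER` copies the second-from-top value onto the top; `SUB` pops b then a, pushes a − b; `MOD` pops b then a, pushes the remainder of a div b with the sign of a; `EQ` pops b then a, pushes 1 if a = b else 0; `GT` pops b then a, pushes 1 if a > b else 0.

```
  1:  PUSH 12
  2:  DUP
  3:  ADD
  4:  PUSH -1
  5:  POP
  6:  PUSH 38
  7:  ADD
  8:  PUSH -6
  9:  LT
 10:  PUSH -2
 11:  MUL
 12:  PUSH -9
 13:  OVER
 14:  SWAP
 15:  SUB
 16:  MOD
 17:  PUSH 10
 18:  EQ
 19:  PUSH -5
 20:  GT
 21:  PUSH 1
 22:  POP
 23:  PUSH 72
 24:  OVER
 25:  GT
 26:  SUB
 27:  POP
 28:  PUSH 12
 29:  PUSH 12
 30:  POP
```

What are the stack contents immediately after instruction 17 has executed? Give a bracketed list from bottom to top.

PUSH 12 → [12]
DUP     → [12, 12]
ADD     → [24]
PUSH -1 → [24, -1]
POP     → [24]
PUSH 38 → [24, 38]
ADD     → [62]
PUSH -6 → [62, -6]
LT      → [0]
PUSH -2 → [0, -2]
MUL     → [0]
PUSH -9 → [0, -9]
OVER    → [0, -9, 0]
SWAP    → [0, 0, -9]
SUB     → [0, 9]
MOD     → [0]
PUSH 10 → [0, 10]

[0, 10]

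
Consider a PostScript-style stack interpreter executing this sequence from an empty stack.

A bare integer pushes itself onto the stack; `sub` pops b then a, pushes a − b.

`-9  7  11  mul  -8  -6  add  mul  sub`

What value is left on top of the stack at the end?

1069

-9  → -9
7   → -9 7
11  → -9 7 11
mul → -9 77
-8  → -9 77 -8
-6  → -9 77 -8 -6
add → -9 77 -14
mul → -9 -1078
sub → 1069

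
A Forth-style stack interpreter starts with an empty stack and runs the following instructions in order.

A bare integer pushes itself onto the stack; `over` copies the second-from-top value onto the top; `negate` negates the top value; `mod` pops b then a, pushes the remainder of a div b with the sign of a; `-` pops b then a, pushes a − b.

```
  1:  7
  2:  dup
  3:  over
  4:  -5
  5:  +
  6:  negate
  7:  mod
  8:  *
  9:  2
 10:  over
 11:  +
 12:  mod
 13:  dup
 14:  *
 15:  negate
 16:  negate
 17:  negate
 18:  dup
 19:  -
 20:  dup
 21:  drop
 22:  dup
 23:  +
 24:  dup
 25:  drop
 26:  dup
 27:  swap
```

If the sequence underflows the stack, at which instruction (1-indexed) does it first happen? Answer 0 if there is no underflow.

0

7      → 7
dup    → 7 7
over   → 7 7 7
-5     → 7 7 7 -5
+      → 7 7 2
negate → 7 7 -2
mod    → 7 1
*      → 7
2      → 7 2
over   → 7 2 7
+      → 7 9
mod    → 7
dup    → 7 7
*      → 49
negate → -49
negate → 49
negate → -49
dup    → -49 -49
-      → 0
dup    → 0 0
drop   → 0
dup    → 0 0
+      → 0
dup    → 0 0
drop   → 0
dup    → 0 0
swap   → 0 0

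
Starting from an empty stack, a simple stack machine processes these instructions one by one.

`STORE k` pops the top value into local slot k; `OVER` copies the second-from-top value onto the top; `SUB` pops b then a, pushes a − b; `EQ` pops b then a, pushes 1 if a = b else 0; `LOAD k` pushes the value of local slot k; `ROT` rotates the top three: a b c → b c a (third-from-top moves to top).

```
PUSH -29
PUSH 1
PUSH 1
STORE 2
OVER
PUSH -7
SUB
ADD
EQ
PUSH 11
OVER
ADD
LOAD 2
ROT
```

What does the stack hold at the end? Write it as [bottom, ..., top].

[11, 1, 0]

PUSH -29  [-29]
PUSH 1    [-29, 1]
PUSH 1    [-29, 1, 1]
STORE 2   [-29, 1]
OVER      [-29, 1, -29]
PUSH -7   [-29, 1, -29, -7]
SUB       [-29, 1, -22]
ADD       [-29, -21]
EQ        [0]
PUSH 11   [0, 11]
OVER      [0, 11, 0]
ADD       [0, 11]
LOAD 2    [0, 11, 1]
ROT       [11, 1, 0]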